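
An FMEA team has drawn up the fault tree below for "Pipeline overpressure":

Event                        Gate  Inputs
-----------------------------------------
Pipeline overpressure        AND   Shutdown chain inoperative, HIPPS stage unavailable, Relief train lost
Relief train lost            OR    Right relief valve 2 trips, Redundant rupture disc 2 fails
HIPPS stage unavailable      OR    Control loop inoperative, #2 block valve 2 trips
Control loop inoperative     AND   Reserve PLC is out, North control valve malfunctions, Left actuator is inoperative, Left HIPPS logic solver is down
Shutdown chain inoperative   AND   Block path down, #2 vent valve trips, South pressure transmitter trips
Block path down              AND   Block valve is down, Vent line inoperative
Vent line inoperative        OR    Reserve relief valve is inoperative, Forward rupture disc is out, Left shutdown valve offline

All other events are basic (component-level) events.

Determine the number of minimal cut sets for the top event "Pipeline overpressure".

Vent line inoperative [OR]: union of children's cut sets → 3 cut set(s).
Block path down [AND]: one cut set from each child combined → 1 × 3 = 3 cut set(s).
Shutdown chain inoperative [AND]: one cut set from each child combined → 3 × 1 × 1 = 3 cut set(s).
Control loop inoperative [AND]: one cut set from each child combined → 1 × 1 × 1 × 1 = 1 cut set(s).
HIPPS stage unavailable [OR]: union of children's cut sets → 2 cut set(s).
Relief train lost [OR]: union of children's cut sets → 2 cut set(s).
Pipeline overpressure [AND]: one cut set from each child combined → 3 × 2 × 2 = 12 cut set(s).

12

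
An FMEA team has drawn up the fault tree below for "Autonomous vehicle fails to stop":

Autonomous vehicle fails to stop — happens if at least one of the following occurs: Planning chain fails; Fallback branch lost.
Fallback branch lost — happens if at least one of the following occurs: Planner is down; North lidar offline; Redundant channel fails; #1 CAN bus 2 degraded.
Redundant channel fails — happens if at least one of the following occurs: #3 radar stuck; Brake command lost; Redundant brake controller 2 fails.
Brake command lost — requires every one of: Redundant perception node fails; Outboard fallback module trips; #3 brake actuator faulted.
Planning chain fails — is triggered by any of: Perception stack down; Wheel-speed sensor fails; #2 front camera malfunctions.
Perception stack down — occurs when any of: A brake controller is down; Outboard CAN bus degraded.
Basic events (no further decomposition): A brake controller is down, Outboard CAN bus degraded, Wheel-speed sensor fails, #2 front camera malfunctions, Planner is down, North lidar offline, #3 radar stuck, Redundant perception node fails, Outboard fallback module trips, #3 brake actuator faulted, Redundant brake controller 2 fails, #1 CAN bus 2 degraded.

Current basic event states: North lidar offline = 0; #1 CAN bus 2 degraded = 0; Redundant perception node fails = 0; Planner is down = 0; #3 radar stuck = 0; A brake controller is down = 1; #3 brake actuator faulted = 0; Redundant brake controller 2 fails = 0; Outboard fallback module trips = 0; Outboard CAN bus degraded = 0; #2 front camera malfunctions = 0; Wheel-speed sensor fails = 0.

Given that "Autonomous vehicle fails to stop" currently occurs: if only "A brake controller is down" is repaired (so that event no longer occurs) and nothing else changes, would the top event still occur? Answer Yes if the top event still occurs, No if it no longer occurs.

No

Counterfactual: set "A brake controller is down" to not occurred.
Perception stack down [OR]: A brake controller is down=not, Outboard CAN bus degraded=not → no input occurs → does not occur.
Planning chain fails [OR]: Perception stack down=not, Wheel-speed sensor fails=not, #2 front camera malfunctions=not → no input occurs → does not occur.
Brake command lost [AND]: Redundant perception node fails=not, Outboard fallback module trips=not, #3 brake actuator faulted=not → not all inputs occur → does not occur.
Redundant channel fails [OR]: #3 radar stuck=not, Brake command lost=not, Redundant brake controller 2 fails=not → no input occurs → does not occur.
Fallback branch lost [OR]: Planner is down=not, North lidar offline=not, Redundant channel fails=not, #1 CAN bus 2 degraded=not → no input occurs → does not occur.
Autonomous vehicle fails to stop [OR]: Planning chain fails=not, Fallback branch lost=not → no input occurs → does not occur.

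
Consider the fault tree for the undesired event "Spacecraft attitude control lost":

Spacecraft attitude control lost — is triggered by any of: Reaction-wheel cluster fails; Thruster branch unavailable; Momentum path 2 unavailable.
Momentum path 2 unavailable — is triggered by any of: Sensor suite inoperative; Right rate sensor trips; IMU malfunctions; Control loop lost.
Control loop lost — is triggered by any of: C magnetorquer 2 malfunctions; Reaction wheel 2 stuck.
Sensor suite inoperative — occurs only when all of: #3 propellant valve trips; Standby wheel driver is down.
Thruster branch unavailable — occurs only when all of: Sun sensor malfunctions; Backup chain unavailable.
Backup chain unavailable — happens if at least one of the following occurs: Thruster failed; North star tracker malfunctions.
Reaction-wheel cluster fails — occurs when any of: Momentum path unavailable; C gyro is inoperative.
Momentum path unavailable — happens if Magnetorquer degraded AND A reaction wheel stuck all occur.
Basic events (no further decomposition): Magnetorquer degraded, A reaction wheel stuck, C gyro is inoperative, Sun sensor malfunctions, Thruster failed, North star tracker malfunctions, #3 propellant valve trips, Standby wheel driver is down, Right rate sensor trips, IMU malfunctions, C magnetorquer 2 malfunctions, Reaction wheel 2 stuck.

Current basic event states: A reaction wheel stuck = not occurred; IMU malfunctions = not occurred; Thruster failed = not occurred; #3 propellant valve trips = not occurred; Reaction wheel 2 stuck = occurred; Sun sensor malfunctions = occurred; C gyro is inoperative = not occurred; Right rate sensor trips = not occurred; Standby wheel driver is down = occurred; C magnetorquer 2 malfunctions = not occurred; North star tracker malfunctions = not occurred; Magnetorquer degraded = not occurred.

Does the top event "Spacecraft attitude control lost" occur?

Momentum path unavailable [AND]: Magnetorquer degraded=not, A reaction wheel stuck=not → not all inputs occur → does not occur.
Reaction-wheel cluster fails [OR]: Momentum path unavailable=not, C gyro is inoperative=not → no input occurs → does not occur.
Backup chain unavailable [OR]: Thruster failed=not, North star tracker malfunctions=not → no input occurs → does not occur.
Thruster branch unavailable [AND]: Sun sensor malfunctions=occurs, Backup chain unavailable=not → not all inputs occur → does not occur.
Sensor suite inoperative [AND]: #3 propellant valve trips=not, Standby wheel driver is down=occurs → not all inputs occur → does not occur.
Control loop lost [OR]: C magnetorquer 2 malfunctions=not, Reaction wheel 2 stuck=occurs → at least one input occurs → occurs.
Momentum path 2 unavailable [OR]: Sensor suite inoperative=not, Right rate sensor trips=not, IMU malfunctions=not, Control loop lost=occurs → at least one input occurs → occurs.
Spacecraft attitude control lost [OR]: Reaction-wheel cluster fails=not, Thruster branch unavailable=not, Momentum path 2 unavailable=occurs → at least one input occurs → occurs.

Yes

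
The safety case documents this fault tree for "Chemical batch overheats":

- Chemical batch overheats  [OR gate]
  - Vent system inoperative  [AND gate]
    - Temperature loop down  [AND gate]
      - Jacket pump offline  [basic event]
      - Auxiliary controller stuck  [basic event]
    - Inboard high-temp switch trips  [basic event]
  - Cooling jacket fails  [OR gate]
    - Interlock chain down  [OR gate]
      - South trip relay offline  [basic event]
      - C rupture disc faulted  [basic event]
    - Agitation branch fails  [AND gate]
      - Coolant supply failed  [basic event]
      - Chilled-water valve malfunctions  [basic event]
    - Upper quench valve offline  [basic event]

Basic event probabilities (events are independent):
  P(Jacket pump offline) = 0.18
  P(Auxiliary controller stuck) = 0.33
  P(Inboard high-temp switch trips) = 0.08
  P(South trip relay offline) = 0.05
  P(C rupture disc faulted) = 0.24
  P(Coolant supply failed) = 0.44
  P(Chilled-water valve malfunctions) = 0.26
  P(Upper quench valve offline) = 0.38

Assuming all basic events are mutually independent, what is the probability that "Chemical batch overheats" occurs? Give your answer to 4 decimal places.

0.6055

P(Temperature loop down) [AND] = 0.18 × 0.33 = 0.059400
P(Vent system inoperative) [AND] = 0.059400 × 0.08 = 0.004752
P(Interlock chain down) [OR] = 1 − (1−0.05) × (1−0.24) = 0.278000
P(Agitation branch fails) [AND] = 0.44 × 0.26 = 0.114400
P(Cooling jacket fails) [OR] = 1 − (1−0.278000) × (1−0.114400) × (1−0.38) = 0.603570
P(Chemical batch overheats) [OR] = 1 − (1−0.004752) × (1−0.603570) = 0.605454
Rounded to 4 decimal places: P(Chemical batch overheats) ≈ 0.6055.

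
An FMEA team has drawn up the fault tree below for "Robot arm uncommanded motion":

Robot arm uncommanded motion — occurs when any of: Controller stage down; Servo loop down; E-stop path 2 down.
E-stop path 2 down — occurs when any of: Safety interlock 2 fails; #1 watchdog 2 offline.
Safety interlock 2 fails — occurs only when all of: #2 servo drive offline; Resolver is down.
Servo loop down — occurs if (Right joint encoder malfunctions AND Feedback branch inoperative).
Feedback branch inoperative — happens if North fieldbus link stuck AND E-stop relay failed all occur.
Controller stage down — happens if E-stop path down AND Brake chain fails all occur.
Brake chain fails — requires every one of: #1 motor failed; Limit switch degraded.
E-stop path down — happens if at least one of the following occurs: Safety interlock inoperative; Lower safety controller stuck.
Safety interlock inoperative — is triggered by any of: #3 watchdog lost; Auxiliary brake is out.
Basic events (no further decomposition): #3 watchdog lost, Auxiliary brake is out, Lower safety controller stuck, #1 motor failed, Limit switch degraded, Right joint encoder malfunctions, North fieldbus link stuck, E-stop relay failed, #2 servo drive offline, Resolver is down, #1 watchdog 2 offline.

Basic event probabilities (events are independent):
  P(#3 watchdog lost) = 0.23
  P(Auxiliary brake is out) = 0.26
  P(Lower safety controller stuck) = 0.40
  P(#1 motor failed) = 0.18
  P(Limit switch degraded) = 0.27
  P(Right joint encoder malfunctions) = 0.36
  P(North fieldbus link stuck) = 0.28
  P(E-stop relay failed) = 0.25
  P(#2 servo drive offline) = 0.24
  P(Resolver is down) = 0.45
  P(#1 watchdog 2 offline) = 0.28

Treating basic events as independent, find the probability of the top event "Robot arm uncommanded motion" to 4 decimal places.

P(Safety interlock inoperative) [OR] = 1 − (1−0.23) × (1−0.26) = 0.430200
P(E-stop path down) [OR] = 1 − (1−0.430200) × (1−0.40) = 0.658120
P(Brake chain fails) [AND] = 0.18 × 0.27 = 0.048600
P(Controller stage down) [AND] = 0.658120 × 0.048600 = 0.031985
P(Feedback branch inoperative) [AND] = 0.28 × 0.25 = 0.070000
P(Servo loop down) [AND] = 0.36 × 0.070000 = 0.025200
P(Safety interlock 2 fails) [AND] = 0.24 × 0.45 = 0.108000
P(E-stop path 2 down) [OR] = 1 − (1−0.108000) × (1−0.28) = 0.357760
P(Robot arm uncommanded motion) [OR] = 1 − (1−0.031985) × (1−0.025200) × (1−0.357760) = 0.393969
Rounded to 4 decimal places: P(Robot arm uncommanded motion) ≈ 0.3940.

0.3940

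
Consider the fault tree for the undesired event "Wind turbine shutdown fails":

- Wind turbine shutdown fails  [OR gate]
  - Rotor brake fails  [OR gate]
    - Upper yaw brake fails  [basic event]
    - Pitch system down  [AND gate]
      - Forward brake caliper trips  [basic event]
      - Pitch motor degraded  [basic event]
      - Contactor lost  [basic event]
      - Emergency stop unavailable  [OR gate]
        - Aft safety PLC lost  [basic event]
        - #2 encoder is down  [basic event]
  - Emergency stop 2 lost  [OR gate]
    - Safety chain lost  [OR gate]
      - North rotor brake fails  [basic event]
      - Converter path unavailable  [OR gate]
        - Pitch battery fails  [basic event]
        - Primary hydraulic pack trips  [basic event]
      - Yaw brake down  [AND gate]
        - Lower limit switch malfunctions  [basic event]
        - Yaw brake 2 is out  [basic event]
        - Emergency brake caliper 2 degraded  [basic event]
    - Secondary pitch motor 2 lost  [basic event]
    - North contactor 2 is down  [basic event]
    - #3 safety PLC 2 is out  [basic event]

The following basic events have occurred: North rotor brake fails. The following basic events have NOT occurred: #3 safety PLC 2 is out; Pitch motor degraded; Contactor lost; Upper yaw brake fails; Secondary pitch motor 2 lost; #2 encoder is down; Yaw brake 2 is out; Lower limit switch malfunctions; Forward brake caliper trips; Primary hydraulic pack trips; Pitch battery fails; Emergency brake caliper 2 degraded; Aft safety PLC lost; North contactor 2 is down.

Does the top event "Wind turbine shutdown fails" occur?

Yes

Emergency stop unavailable [OR]: Aft safety PLC lost=not, #2 encoder is down=not → no input occurs → does not occur.
Pitch system down [AND]: Forward brake caliper trips=not, Pitch motor degraded=not, Contactor lost=not, Emergency stop unavailable=not → not all inputs occur → does not occur.
Rotor brake fails [OR]: Upper yaw brake fails=not, Pitch system down=not → no input occurs → does not occur.
Converter path unavailable [OR]: Pitch battery fails=not, Primary hydraulic pack trips=not → no input occurs → does not occur.
Yaw brake down [AND]: Lower limit switch malfunctions=not, Yaw brake 2 is out=not, Emergency brake caliper 2 degraded=not → not all inputs occur → does not occur.
Safety chain lost [OR]: North rotor brake fails=occurs, Converter path unavailable=not, Yaw brake down=not → at least one input occurs → occurs.
Emergency stop 2 lost [OR]: Safety chain lost=occurs, Secondary pitch motor 2 lost=not, North contactor 2 is down=not, #3 safety PLC 2 is out=not → at least one input occurs → occurs.
Wind turbine shutdown fails [OR]: Rotor brake fails=not, Emergency stop 2 lost=occurs → at least one input occurs → occurs.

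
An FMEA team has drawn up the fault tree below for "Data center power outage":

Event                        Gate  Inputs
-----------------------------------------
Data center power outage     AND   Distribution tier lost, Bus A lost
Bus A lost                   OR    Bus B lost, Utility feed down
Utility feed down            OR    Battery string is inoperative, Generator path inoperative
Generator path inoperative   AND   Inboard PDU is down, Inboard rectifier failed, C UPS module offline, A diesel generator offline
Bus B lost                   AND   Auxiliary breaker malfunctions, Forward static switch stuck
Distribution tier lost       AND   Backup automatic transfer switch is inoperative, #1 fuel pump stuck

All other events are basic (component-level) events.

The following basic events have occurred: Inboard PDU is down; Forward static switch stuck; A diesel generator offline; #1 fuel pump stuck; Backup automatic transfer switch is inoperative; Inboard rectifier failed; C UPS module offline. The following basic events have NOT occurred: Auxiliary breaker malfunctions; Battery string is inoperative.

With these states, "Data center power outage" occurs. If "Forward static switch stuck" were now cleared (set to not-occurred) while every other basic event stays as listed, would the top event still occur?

Yes

Counterfactual: set "Forward static switch stuck" to not occurred.
Distribution tier lost [AND]: Backup automatic transfer switch is inoperative=occurs, #1 fuel pump stuck=occurs → all inputs occur → occurs.
Bus B lost [AND]: Auxiliary breaker malfunctions=not, Forward static switch stuck=not → not all inputs occur → does not occur.
Generator path inoperative [AND]: Inboard PDU is down=occurs, Inboard rectifier failed=occurs, C UPS module offline=occurs, A diesel generator offline=occurs → all inputs occur → occurs.
Utility feed down [OR]: Battery string is inoperative=not, Generator path inoperative=occurs → at least one input occurs → occurs.
Bus A lost [OR]: Bus B lost=not, Utility feed down=occurs → at least one input occurs → occurs.
Data center power outage [AND]: Distribution tier lost=occurs, Bus A lost=occurs → all inputs occur → occurs.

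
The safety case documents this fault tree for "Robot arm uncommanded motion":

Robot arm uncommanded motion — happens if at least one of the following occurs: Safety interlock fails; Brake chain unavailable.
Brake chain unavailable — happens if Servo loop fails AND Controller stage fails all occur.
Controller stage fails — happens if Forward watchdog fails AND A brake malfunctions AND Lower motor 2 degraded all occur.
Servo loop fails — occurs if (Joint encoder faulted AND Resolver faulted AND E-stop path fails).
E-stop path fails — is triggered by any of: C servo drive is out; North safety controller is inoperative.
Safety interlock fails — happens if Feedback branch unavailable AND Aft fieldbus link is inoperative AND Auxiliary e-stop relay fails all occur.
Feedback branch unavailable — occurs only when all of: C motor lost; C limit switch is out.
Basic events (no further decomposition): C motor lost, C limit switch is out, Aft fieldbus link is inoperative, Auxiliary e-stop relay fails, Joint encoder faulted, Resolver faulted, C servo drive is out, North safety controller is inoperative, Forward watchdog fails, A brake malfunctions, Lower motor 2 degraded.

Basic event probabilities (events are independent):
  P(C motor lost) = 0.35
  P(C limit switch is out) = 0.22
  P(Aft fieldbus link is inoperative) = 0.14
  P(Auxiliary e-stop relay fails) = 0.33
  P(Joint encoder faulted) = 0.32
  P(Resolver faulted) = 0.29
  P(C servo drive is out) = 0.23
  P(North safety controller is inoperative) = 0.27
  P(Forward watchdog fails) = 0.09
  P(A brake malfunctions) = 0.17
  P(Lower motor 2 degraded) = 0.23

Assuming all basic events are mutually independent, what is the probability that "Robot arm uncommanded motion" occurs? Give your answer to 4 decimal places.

0.0037

P(Feedback branch unavailable) [AND] = 0.35 × 0.22 = 0.077000
P(Safety interlock fails) [AND] = 0.077000 × 0.14 × 0.33 = 0.003557
P(E-stop path fails) [OR] = 1 − (1−0.23) × (1−0.27) = 0.437900
P(Servo loop fails) [AND] = 0.32 × 0.29 × 0.437900 = 0.040637
P(Controller stage fails) [AND] = 0.09 × 0.17 × 0.23 = 0.003519
P(Brake chain unavailable) [AND] = 0.040637 × 0.003519 = 0.000143
P(Robot arm uncommanded motion) [OR] = 1 − (1−0.003557) × (1−0.000143) = 0.003699
Rounded to 4 decimal places: P(Robot arm uncommanded motion) ≈ 0.0037.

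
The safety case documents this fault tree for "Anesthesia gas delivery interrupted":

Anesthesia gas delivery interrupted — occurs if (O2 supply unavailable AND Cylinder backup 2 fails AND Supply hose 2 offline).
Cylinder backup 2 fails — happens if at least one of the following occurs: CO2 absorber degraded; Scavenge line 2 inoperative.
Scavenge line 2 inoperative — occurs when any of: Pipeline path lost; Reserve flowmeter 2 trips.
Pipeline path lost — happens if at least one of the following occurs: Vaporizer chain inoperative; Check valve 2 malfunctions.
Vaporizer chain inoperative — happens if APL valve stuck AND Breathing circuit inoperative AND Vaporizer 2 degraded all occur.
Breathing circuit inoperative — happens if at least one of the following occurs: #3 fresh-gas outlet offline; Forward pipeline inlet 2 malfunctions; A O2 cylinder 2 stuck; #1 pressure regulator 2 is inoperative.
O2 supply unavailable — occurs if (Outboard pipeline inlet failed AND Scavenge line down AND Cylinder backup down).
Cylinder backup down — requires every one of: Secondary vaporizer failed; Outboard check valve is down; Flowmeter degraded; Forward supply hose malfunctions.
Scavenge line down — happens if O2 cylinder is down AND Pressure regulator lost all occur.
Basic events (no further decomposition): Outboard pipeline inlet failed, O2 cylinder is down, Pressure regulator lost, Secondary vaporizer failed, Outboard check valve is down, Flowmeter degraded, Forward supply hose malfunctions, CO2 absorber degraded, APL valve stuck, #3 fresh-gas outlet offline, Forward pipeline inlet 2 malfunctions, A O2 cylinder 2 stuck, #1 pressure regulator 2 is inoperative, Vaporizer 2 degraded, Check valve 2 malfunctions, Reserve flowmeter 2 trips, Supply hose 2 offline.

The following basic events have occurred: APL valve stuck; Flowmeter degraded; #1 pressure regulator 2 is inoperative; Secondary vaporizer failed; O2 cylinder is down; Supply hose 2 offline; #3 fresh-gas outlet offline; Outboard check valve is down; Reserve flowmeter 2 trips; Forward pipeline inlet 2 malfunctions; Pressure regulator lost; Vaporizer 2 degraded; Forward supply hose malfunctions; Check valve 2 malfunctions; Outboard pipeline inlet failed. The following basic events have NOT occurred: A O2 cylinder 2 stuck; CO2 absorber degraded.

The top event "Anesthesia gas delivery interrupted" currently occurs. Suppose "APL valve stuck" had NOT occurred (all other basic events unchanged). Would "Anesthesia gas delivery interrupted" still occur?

Counterfactual: set "APL valve stuck" to not occurred.
Scavenge line down [AND]: O2 cylinder is down=occurs, Pressure regulator lost=occurs → all inputs occur → occurs.
Cylinder backup down [AND]: Secondary vaporizer failed=occurs, Outboard check valve is down=occurs, Flowmeter degraded=occurs, Forward supply hose malfunctions=occurs → all inputs occur → occurs.
O2 supply unavailable [AND]: Outboard pipeline inlet failed=occurs, Scavenge line down=occurs, Cylinder backup down=occurs → all inputs occur → occurs.
Breathing circuit inoperative [OR]: #3 fresh-gas outlet offline=occurs, Forward pipeline inlet 2 malfunctions=occurs, A O2 cylinder 2 stuck=not, #1 pressure regulator 2 is inoperative=occurs → at least one input occurs → occurs.
Vaporizer chain inoperative [AND]: APL valve stuck=not, Breathing circuit inoperative=occurs, Vaporizer 2 degraded=occurs → not all inputs occur → does not occur.
Pipeline path lost [OR]: Vaporizer chain inoperative=not, Check valve 2 malfunctions=occurs → at least one input occurs → occurs.
Scavenge line 2 inoperative [OR]: Pipeline path lost=occurs, Reserve flowmeter 2 trips=occurs → at least one input occurs → occurs.
Cylinder backup 2 fails [OR]: CO2 absorber degraded=not, Scavenge line 2 inoperative=occurs → at least one input occurs → occurs.
Anesthesia gas delivery interrupted [AND]: O2 supply unavailable=occurs, Cylinder backup 2 fails=occurs, Supply hose 2 offline=occurs → all inputs occur → occurs.

Yes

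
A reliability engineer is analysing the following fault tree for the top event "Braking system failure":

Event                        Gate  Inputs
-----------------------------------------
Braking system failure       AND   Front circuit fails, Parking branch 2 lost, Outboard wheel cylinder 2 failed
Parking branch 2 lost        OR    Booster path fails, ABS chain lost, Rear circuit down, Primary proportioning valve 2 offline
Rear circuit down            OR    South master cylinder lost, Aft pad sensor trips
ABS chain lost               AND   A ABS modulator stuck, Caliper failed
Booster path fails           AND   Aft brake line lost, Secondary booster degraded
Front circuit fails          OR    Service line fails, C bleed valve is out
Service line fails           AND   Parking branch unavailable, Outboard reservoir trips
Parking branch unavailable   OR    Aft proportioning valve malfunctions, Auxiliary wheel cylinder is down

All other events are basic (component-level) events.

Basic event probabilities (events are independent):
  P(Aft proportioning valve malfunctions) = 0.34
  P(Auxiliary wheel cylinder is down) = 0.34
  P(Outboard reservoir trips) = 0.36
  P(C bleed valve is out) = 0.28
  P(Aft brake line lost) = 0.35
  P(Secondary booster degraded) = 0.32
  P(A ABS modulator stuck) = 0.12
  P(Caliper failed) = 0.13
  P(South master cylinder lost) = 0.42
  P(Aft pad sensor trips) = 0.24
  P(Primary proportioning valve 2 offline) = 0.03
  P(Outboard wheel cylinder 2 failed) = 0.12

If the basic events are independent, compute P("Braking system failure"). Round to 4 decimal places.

P(Parking branch unavailable) [OR] = 1 − (1−0.34) × (1−0.34) = 0.564400
P(Service line fails) [AND] = 0.564400 × 0.36 = 0.203184
P(Front circuit fails) [OR] = 1 − (1−0.203184) × (1−0.28) = 0.426292
P(Booster path fails) [AND] = 0.35 × 0.32 = 0.112000
P(ABS chain lost) [AND] = 0.12 × 0.13 = 0.015600
P(Rear circuit down) [OR] = 1 − (1−0.42) × (1−0.24) = 0.559200
P(Parking branch 2 lost) [OR] = 1 − (1−0.112000) × (1−0.015600) × (1−0.559200) × (1−0.03) = 0.626236
P(Braking system failure) [AND] = 0.426292 × 0.626236 × 0.12 = 0.032035
Rounded to 4 decimal places: P(Braking system failure) ≈ 0.0320.

0.0320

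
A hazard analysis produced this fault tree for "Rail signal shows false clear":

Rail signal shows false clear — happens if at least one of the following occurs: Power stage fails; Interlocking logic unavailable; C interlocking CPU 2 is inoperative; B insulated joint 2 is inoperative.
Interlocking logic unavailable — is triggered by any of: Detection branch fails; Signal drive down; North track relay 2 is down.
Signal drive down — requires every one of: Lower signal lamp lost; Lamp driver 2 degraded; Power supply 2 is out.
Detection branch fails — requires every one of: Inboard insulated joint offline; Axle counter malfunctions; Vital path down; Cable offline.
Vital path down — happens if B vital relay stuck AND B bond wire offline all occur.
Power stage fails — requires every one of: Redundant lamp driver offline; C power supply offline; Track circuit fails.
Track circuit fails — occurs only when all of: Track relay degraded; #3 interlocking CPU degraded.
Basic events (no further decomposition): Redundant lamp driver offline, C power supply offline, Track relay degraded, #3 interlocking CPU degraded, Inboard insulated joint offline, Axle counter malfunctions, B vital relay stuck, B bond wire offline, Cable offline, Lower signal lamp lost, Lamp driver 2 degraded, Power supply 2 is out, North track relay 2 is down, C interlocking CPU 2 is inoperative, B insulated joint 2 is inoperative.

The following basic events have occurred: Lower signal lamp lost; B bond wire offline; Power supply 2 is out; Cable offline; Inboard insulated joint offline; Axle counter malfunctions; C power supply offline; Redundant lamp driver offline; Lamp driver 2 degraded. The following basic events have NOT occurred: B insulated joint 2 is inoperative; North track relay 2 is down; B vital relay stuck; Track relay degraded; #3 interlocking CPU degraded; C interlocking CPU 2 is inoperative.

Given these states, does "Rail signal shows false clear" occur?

Yes

Track circuit fails [AND]: Track relay degraded=not, #3 interlocking CPU degraded=not → not all inputs occur → does not occur.
Power stage fails [AND]: Redundant lamp driver offline=occurs, C power supply offline=occurs, Track circuit fails=not → not all inputs occur → does not occur.
Vital path down [AND]: B vital relay stuck=not, B bond wire offline=occurs → not all inputs occur → does not occur.
Detection branch fails [AND]: Inboard insulated joint offline=occurs, Axle counter malfunctions=occurs, Vital path down=not, Cable offline=occurs → not all inputs occur → does not occur.
Signal drive down [AND]: Lower signal lamp lost=occurs, Lamp driver 2 degraded=occurs, Power supply 2 is out=occurs → all inputs occur → occurs.
Interlocking logic unavailable [OR]: Detection branch fails=not, Signal drive down=occurs, North track relay 2 is down=not → at least one input occurs → occurs.
Rail signal shows false clear [OR]: Power stage fails=not, Interlocking logic unavailable=occurs, C interlocking CPU 2 is inoperative=not, B insulated joint 2 is inoperative=not → at least one input occurs → occurs.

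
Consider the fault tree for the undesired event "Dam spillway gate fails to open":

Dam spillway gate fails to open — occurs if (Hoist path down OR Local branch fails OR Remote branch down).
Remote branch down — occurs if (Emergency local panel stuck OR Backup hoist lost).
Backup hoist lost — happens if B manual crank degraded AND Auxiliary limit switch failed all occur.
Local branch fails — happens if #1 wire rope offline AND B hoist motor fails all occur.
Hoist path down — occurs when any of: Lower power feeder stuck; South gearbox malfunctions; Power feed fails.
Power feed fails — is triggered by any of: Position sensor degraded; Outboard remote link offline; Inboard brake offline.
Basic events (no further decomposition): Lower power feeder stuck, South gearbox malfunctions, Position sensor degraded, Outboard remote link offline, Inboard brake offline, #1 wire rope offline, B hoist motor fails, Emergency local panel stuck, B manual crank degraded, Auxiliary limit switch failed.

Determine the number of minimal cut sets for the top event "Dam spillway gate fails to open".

8

Power feed fails [OR]: union of children's cut sets → 3 cut set(s).
Hoist path down [OR]: union of children's cut sets → 5 cut set(s).
Local branch fails [AND]: one cut set from each child combined → 1 × 1 = 1 cut set(s).
Backup hoist lost [AND]: one cut set from each child combined → 1 × 1 = 1 cut set(s).
Remote branch down [OR]: union of children's cut sets → 2 cut set(s).
Dam spillway gate fails to open [OR]: union of children's cut sets → 8 cut set(s).
Minimal cut sets: {Lower power feeder stuck}; {South gearbox malfunctions}; {Position sensor degraded}; {Outboard remote link offline}; {Inboard brake offline}; {#1 wire rope offline, B hoist motor fails}; {Emergency local panel stuck}; {Auxiliary limit switch failed, B manual crank degraded}.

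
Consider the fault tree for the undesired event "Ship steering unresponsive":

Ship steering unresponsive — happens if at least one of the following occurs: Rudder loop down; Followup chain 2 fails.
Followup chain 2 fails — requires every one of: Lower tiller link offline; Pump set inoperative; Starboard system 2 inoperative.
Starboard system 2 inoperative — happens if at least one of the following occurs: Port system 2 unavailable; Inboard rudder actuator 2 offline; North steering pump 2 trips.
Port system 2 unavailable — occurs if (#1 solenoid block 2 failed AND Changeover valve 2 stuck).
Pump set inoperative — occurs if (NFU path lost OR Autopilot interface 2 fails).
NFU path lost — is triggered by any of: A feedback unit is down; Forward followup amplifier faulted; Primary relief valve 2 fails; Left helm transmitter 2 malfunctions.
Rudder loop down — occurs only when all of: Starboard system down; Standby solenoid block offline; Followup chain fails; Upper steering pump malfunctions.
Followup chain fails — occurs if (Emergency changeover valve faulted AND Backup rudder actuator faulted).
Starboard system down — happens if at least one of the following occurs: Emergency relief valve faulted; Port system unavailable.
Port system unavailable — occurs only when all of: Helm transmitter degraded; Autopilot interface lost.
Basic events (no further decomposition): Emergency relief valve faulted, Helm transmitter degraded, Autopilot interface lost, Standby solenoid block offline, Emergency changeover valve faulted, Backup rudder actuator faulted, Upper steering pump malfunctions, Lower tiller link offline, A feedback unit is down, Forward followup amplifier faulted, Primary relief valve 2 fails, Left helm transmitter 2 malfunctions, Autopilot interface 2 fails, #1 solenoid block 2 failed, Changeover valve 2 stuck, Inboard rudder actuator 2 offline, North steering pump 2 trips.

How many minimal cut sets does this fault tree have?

17

Port system unavailable [AND]: one cut set from each child combined → 1 × 1 = 1 cut set(s).
Starboard system down [OR]: union of children's cut sets → 2 cut set(s).
Followup chain fails [AND]: one cut set from each child combined → 1 × 1 = 1 cut set(s).
Rudder loop down [AND]: one cut set from each child combined → 2 × 1 × 1 × 1 = 2 cut set(s).
NFU path lost [OR]: union of children's cut sets → 4 cut set(s).
Pump set inoperative [OR]: union of children's cut sets → 5 cut set(s).
Port system 2 unavailable [AND]: one cut set from each child combined → 1 × 1 = 1 cut set(s).
Starboard system 2 inoperative [OR]: union of children's cut sets → 3 cut set(s).
Followup chain 2 fails [AND]: one cut set from each child combined → 1 × 5 × 3 = 15 cut set(s).
Ship steering unresponsive [OR]: union of children's cut sets → 17 cut set(s).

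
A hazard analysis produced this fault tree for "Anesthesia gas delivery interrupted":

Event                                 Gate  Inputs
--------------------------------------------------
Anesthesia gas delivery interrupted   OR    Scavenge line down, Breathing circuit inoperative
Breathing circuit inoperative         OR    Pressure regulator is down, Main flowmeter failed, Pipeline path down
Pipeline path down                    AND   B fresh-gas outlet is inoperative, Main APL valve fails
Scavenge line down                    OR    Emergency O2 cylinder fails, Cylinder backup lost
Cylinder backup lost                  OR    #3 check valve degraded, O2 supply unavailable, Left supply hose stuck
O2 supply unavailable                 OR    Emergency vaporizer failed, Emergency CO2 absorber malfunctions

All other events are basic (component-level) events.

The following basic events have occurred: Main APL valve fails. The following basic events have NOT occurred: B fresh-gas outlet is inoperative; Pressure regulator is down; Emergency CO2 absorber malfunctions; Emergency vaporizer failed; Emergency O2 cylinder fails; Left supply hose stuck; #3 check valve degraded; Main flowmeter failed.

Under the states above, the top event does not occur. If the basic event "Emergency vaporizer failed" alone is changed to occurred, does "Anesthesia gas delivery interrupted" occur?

Counterfactual: set "Emergency vaporizer failed" to occurred.
O2 supply unavailable [OR]: Emergency vaporizer failed=occurs, Emergency CO2 absorber malfunctions=not → at least one input occurs → occurs.
Cylinder backup lost [OR]: #3 check valve degraded=not, O2 supply unavailable=occurs, Left supply hose stuck=not → at least one input occurs → occurs.
Scavenge line down [OR]: Emergency O2 cylinder fails=not, Cylinder backup lost=occurs → at least one input occurs → occurs.
Pipeline path down [AND]: B fresh-gas outlet is inoperative=not, Main APL valve fails=occurs → not all inputs occur → does not occur.
Breathing circuit inoperative [OR]: Pressure regulator is down=not, Main flowmeter failed=not, Pipeline path down=not → no input occurs → does not occur.
Anesthesia gas delivery interrupted [OR]: Scavenge line down=occurs, Breathing circuit inoperative=not → at least one input occurs → occurs.

Yes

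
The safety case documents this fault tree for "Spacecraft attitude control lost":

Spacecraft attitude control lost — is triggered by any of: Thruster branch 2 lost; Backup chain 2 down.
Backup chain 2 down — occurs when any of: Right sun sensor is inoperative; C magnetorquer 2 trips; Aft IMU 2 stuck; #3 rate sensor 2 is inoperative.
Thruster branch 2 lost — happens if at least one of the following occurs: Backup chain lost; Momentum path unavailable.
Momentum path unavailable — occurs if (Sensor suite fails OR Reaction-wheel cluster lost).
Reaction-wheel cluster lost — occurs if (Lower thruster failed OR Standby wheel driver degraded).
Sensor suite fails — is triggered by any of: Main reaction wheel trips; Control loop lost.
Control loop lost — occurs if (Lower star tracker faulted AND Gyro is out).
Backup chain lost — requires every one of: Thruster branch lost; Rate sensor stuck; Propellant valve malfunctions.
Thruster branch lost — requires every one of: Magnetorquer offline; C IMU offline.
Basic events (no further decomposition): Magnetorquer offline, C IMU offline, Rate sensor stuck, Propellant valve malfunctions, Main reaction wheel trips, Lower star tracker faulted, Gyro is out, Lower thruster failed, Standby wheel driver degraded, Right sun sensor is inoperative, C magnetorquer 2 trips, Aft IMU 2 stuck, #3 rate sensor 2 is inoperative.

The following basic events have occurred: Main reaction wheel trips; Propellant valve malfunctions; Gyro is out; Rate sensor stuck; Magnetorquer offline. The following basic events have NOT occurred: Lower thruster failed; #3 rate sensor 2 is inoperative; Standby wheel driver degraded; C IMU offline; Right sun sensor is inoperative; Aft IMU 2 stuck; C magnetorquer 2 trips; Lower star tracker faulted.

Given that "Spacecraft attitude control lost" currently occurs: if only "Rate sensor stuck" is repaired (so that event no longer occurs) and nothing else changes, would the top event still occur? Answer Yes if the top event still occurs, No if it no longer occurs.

Counterfactual: set "Rate sensor stuck" to not occurred.
Thruster branch lost [AND]: Magnetorquer offline=occurs, C IMU offline=not → not all inputs occur → does not occur.
Backup chain lost [AND]: Thruster branch lost=not, Rate sensor stuck=not, Propellant valve malfunctions=occurs → not all inputs occur → does not occur.
Control loop lost [AND]: Lower star tracker faulted=not, Gyro is out=occurs → not all inputs occur → does not occur.
Sensor suite fails [OR]: Main reaction wheel trips=occurs, Control loop lost=not → at least one input occurs → occurs.
Reaction-wheel cluster lost [OR]: Lower thruster failed=not, Standby wheel driver degraded=not → no input occurs → does not occur.
Momentum path unavailable [OR]: Sensor suite fails=occurs, Reaction-wheel cluster lost=not → at least one input occurs → occurs.
Thruster branch 2 lost [OR]: Backup chain lost=not, Momentum path unavailable=occurs → at least one input occurs → occurs.
Backup chain 2 down [OR]: Right sun sensor is inoperative=not, C magnetorquer 2 trips=not, Aft IMU 2 stuck=not, #3 rate sensor 2 is inoperative=not → no input occurs → does not occur.
Spacecraft attitude control lost [OR]: Thruster branch 2 lost=occurs, Backup chain 2 down=not → at least one input occurs → occurs.

Yes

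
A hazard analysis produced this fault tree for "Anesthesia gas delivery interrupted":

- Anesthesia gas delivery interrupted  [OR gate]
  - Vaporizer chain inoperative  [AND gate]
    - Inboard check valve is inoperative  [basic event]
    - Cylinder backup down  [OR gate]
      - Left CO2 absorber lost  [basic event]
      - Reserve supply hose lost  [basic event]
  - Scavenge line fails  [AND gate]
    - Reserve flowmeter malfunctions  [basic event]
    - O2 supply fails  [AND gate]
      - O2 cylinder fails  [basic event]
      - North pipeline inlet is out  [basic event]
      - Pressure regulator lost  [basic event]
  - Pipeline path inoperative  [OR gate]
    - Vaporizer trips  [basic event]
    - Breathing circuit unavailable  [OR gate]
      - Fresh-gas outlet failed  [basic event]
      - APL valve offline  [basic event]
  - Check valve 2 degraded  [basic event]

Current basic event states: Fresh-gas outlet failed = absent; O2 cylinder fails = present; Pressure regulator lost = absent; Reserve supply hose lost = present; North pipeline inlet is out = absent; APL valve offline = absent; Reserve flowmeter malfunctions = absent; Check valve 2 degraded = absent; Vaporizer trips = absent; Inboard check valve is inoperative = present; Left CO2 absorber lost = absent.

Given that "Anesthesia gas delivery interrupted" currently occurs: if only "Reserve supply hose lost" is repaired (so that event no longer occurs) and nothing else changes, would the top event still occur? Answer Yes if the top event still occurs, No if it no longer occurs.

Counterfactual: set "Reserve supply hose lost" to not occurred.
Cylinder backup down [OR]: Left CO2 absorber lost=not, Reserve supply hose lost=not → no input occurs → does not occur.
Vaporizer chain inoperative [AND]: Inboard check valve is inoperative=occurs, Cylinder backup down=not → not all inputs occur → does not occur.
O2 supply fails [AND]: O2 cylinder fails=occurs, North pipeline inlet is out=not, Pressure regulator lost=not → not all inputs occur → does not occur.
Scavenge line fails [AND]: Reserve flowmeter malfunctions=not, O2 supply fails=not → not all inputs occur → does not occur.
Breathing circuit unavailable [OR]: Fresh-gas outlet failed=not, APL valve offline=not → no input occurs → does not occur.
Pipeline path inoperative [OR]: Vaporizer trips=not, Breathing circuit unavailable=not → no input occurs → does not occur.
Anesthesia gas delivery interrupted [OR]: Vaporizer chain inoperative=not, Scavenge line fails=not, Pipeline path inoperative=not, Check valve 2 degraded=not → no input occurs → does not occur.

No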